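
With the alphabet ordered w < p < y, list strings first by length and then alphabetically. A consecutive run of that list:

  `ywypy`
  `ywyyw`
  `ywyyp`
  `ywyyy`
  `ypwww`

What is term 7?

ypwwy

Continuing the enumeration 2 steps past ypwww: ypwww → ypwwp → (answer).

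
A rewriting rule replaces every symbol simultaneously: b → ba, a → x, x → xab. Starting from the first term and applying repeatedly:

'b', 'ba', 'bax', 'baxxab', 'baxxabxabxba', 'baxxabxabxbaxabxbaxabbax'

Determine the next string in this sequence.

Rewriting the 24 symbols of baxxabxabxbaxabxbaxabbax one by one yields ba x xab xab x ba xab x ba xab ba x xab x ba xab ba x xab x ba ba x xab; concatenated:

baxxabxabxbaxabxbaxabbaxxabxbaxabbaxxabxbabaxxab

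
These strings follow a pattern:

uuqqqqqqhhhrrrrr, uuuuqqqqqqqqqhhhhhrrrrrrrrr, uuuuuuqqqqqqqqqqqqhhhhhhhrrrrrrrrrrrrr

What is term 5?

The n-th term is 2n u's then 3n+3 q's then 2n+1 h's then 4n+1 r's (n = 1, 2, …).
For term 5, n = 5, so the run lengths are 10, 18, 11, 21.

uuuuuuuuuuqqqqqqqqqqqqqqqqqqhhhhhhhhhhhrrrrrrrrrrrrrrrrrrrrr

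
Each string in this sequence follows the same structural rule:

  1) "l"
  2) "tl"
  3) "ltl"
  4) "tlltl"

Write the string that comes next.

From term 3 onward, concatenate the second-to-last term with the last: l·tl = ltl, tl·ltl = tlltl, …
Continuing: ltl · tlltl gives term 5.

ltltlltl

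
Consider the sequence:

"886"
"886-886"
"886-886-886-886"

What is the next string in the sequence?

Each string is two copies of the previous one joined by '-'.
So the next term is two copies of 886-886-886-886 with '-' between the halves.

886-886-886-886-886-886-886-886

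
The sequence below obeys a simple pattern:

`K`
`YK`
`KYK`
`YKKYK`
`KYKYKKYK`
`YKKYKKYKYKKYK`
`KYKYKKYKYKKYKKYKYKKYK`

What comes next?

YKKYKKYKYKKYKKYKYKKYKYKKYKKYKYKKYK

From term 3 onward, concatenate the second-to-last term with the last: K·YK = KYK, YK·KYK = YKKYK, …
Continuing: YKKYKKYKYKKYK · KYKYKKYKYKKYKKYKYKKYK gives term 8.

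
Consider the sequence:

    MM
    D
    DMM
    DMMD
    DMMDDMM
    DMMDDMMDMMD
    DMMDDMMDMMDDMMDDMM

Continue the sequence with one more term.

From term 3 onward, concatenate the last term with the second-to-last: D·MM = DMM, DMM·D = DMMD, …
The next term joins DMMDDMMDMMDDMMDDMM and DMMDDMMDMMD.

DMMDDMMDMMDDMMDDMMDMMDDMMDMMD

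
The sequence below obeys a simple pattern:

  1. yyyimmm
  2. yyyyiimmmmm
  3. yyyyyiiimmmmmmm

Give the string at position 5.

yyyyyyyiiiiimmmmmmmmmmm

Term n consists of n+2 y's, followed by n i's, followed by 2n+1 m's (n = 1, 2, …).
For term 5, n = 5, so the run lengths are 7, 5, 11.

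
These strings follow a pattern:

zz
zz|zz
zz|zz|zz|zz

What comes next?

zz|zz|zz|zz|zz|zz|zz|zz

s(k+1) = s(k)·|·s(k) — each term doubles the last with '|' between the halves.
So the next term is two copies of zz|zz|zz|zz with '|' between the halves.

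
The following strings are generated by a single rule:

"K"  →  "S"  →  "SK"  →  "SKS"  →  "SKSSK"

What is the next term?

SKSSKSKS

Each term (from the third on) is the previous term followed by the one before it: term 3 = S·K = SK.
So term 6 is SKSSK·SKS.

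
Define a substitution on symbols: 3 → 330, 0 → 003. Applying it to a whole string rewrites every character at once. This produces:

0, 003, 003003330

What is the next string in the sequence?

Apply φ to 003003330 symbol by symbol: 0→003, 0→003, 3→330, 0→003, 0→003, 3→330, 3→330, 3→330, 0→003; joined: 003 003 330 003 003 330 330 330 003.

003003330003003330330330003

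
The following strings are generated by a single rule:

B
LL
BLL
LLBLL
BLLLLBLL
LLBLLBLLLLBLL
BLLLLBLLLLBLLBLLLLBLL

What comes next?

Each term (from the third on) is the two preceding terms concatenated in order: term 3 = B·LL = BLL.
The next term joins LLBLLBLLLLBLL and BLLLLBLLLLBLLBLLLLBLL.

LLBLLBLLLLBLLBLLLLBLLLLBLLBLLLLBLL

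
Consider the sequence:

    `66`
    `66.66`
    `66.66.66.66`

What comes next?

Each string is two copies of the previous one joined by '.'.
One more doubling of 66.66.66.66 gives the answer.

66.66.66.66.66.66.66.66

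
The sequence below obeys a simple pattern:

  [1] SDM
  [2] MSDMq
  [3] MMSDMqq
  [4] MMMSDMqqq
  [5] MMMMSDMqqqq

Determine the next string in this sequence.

s(k+1) = M·s(k)·q, so each term gains M as a prefix and q as a suffix.
So the next term is M·MMMMSDMqqqq·q.

MMMMMSDMqqqqq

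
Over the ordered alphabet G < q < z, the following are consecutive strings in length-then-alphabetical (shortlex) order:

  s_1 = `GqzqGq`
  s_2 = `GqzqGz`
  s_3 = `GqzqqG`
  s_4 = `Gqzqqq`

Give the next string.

Gqzqqz

The successor of Gqzqqq increments the rightmost position that isn't already z and resets every position after it to G.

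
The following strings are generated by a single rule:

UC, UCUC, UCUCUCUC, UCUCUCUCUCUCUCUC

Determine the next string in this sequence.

Each string is two copies of the previous one concatenated.
One more doubling of UCUCUCUCUCUCUCUC gives the answer.

UCUCUCUCUCUCUCUCUCUCUCUCUCUCUCUC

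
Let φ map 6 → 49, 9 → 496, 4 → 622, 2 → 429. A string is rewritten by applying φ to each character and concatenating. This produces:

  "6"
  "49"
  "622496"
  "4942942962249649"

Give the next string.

Replace each of the 16 characters of 4942942962249649 in place — 622 496 622 429 496 622 429 496 49 429 429 622 496 49 622 496 — and concatenate.

6224966224294966224294964942942962249649622496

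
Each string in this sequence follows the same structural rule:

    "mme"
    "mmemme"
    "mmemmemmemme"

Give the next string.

Every step duplicates the string.
Doubling mmemmemmemme:

mmemmemmemmemmemmemmemme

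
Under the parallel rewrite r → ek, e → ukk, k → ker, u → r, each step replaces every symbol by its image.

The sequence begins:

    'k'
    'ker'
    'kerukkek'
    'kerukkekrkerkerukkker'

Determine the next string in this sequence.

Rewriting the 21 symbols of kerukkekrkerkerukkker one by one yields ker ukk ek r ker ker ukk ker ek ker ukk ek ker ukk ek r ker ker ker ukk ek; concatenated:

kerukkekrkerkerukkkerekkerukkekkerukkekrkerkerkerukkek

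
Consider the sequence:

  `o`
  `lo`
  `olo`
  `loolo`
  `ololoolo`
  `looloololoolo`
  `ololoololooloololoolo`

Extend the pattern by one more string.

looloololooloololoololooloololoolo

This is a Fibonacci-style word recurrence s(k) = s(k−2)·s(k−1): e.g. o·lo = olo.
So term 8 is looloololoolo·ololoololooloololoolo.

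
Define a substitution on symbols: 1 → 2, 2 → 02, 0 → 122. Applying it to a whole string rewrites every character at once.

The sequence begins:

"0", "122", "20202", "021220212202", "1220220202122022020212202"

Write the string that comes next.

202021220202122021220220202122020212202122022020212202

Applying the rule to each of the 25 symbols of 1220220202122022020212202 gives the pieces 2 02 02 122 02 02 122 02 122 02 2 02 02 122 02 02 122 02 122 02 2 02 02 122 02, which concatenate to the answer.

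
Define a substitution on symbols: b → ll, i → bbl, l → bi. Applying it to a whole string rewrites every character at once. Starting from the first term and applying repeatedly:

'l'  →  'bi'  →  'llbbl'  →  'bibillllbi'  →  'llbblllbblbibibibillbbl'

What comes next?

bibillllbibibillllbillbblllbblllbblllbblbibillllbi

Applying the rule to each of the 23 symbols of llbblllbblbibibibillbbl gives the pieces bi bi ll ll bi bi bi ll ll bi ll bbl ll bbl ll bbl ll bbl bi bi ll ll bi, which concatenate to the answer.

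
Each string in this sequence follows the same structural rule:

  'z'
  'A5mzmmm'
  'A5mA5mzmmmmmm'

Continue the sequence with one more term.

s(k+1) = A5m·s(k)·mmm, so each term gains A5m as a prefix and mmm as a suffix.
Applying this once more to A5mA5mzmmmmmm:

A5mA5mA5mzmmmmmmmmm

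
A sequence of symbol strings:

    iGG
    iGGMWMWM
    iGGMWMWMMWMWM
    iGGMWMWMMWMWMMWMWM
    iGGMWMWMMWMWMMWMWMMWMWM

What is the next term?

Each term is the previous one with MWMWM appended.
Applying this once more to iGGMWMWMMWMWMMWMWMMWMWM:

iGGMWMWMMWMWMMWMWMMWMWMMWMWM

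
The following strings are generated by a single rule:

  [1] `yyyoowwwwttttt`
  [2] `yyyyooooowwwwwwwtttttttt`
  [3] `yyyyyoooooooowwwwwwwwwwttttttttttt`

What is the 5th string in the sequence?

Term n consists of n+2 y's, followed by 3n-1 o's, followed by 3n+1 w's, followed by 3n+2 t's (n = 1, 2, …).
For term 5, n = 5, so the run lengths are 7, 14, 16, 17.

yyyyyyyoooooooooooooowwwwwwwwwwwwwwwwttttttttttttttttt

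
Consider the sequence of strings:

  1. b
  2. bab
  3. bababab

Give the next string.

Each string is two copies of the previous one joined by 'a'.
One more doubling of bababab gives the answer.

bababababababab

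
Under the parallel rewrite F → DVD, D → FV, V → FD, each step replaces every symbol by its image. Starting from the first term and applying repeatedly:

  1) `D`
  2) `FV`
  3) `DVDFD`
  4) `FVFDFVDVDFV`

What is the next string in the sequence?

Expanding FVFDFVDVDFV: F→DVD, V→FD, F→DVD, D→FV, F→DVD, V→FD, D→FV, V→FD, D→FV, F→DVD, V→FD. Concatenated: DVD FD DVD FV DVD FD FV FD FV DVD FD.

DVDFDDVDFVDVDFDFVFDFVDVDFD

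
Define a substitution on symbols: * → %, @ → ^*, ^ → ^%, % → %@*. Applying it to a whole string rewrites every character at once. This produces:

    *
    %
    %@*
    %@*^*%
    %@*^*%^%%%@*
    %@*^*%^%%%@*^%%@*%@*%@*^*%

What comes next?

Rewriting the 26 symbols of %@*^*%^%%%@*^%%@*%@*%@*^*% one by one yields %@* ^* % ^% % %@* ^% %@* %@* %@* ^* % ^% %@* %@* ^* % %@* ^* % %@* ^* % ^% % %@*; concatenated:

%@*^*%^%%%@*^%%@*%@*%@*^*%^%%@*%@*^*%%@*^*%%@*^*%^%%%@*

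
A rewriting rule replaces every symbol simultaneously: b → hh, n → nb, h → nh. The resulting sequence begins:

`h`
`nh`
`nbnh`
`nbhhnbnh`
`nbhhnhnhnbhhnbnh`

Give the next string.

nbhhnhnhnbnhnbnhnbhhnhnhnbhhnbnh

Applying the rule to each of the 16 symbols of nbhhnhnhnbhhnbnh gives the pieces nb hh nh nh nb nh nb nh nb hh nh nh nb hh nb nh, which concatenate to the answer.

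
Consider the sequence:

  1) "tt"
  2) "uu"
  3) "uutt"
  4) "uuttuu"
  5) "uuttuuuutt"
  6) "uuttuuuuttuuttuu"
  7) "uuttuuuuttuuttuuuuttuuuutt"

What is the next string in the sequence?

This is a Fibonacci-style word recurrence s(k) = s(k−1)·s(k−2): e.g. uu·tt = uutt.
So term 8 is uuttuuuuttuuttuuuuttuuuutt·uuttuuuuttuuttuu.

uuttuuuuttuuttuuuuttuuuuttuuttuuuuttuuttuu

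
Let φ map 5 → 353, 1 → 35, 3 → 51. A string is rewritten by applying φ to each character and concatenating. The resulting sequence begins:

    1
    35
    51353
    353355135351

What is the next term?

Expanding 353355135351: 3→51, 5→353, 3→51, 3→51, 5→353, 5→353, 1→35, 3→51, 5→353, 3→51, 5→353, 1→35. Concatenated: 51 353 51 51 353 353 35 51 353 51 353 35.

51353515135335335513535135335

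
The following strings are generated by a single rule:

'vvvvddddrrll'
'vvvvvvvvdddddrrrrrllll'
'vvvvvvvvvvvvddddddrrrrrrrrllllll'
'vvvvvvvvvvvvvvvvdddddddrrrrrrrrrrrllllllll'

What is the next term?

vvvvvvvvvvvvvvvvvvvvddddddddrrrrrrrrrrrrrrllllllllll

Term n consists of 4n v's, followed by n+3 d's, followed by 3n-1 r's, followed by 2n l's (n = 1, 2, …).
Setting n = 5 gives 20, 8, 14, 10 characters in each block.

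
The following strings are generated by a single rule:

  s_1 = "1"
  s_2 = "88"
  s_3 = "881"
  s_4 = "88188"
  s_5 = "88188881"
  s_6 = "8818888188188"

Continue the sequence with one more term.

881888818818888188881

Each term (from the third on) is the previous term followed by the one before it: term 3 = 88·1 = 881.
The next term joins 8818888188188 and 88188881.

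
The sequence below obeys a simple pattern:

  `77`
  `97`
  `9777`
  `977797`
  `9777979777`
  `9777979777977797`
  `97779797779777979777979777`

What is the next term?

977797977797779797779797779777979777977797

From term 3 onward, concatenate the last term with the second-to-last: 97·77 = 9777, 9777·97 = 977797, …
So term 8 is 97779797779777979777979777·9777979777977797.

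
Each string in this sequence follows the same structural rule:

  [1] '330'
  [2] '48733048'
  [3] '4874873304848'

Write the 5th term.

48748748748733048484848

s(k+1) = 487·s(k)·48, so each term gains 487 as a prefix and 48 as a suffix.
From 4874873304848, 2 further steps: 4874873304848 → 487487487330484848 → (answer).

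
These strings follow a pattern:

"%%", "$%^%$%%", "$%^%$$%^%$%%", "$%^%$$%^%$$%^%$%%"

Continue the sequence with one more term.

$%^%$$%^%$$%^%$$%^%$%%

The strings grow by a fixed prefix $%^%$ each time.
One more step from $%^%$$%^%$$%^%$%% gives the answer.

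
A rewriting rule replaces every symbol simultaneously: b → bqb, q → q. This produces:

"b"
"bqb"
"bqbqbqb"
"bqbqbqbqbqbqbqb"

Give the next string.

Rewriting the 15 symbols of bqbqbqbqbqbqbqb one by one yields bqb q bqb q bqb q bqb q bqb q bqb q bqb q bqb; concatenated:

bqbqbqbqbqbqbqbqbqbqbqbqbqbqbqb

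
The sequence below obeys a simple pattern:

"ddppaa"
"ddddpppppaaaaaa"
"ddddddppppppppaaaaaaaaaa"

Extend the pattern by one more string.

Term n consists of 2n d's, followed by 3n-1 p's, followed by 4n-2 a's (n = 1, 2, …).
At n = 4 the blocks have lengths 8, 11, 14.

ddddddddpppppppppppaaaaaaaaaaaaaa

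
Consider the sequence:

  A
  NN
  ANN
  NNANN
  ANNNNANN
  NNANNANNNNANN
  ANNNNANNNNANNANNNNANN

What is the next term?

NNANNANNNNANNANNNNANNNNANNANNNNANN

From term 3 onward, concatenate the second-to-last term with the last: A·NN = ANN, NN·ANN = NNANN, …
So term 8 is NNANNANNNNANN·ANNNNANNNNANNANNNNANN.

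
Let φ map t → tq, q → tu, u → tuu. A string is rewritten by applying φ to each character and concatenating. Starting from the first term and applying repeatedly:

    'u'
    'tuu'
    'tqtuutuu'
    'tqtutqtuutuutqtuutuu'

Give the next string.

Rewriting the 20 symbols of tqtutqtuutuutqtuutuu one by one yields tq tu tq tuu tq tu tq tuu tuu tq tuu tuu tq tu tq tuu tuu tq tuu tuu; concatenated:

tqtutqtuutqtutqtuutuutqtuutuutqtutqtuutuutqtuutuu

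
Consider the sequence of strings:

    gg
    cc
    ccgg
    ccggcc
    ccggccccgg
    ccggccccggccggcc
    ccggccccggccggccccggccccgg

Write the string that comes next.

ccggccccggccggccccggccccggccggccccggccggcc

This is a Fibonacci-style word recurrence s(k) = s(k−1)·s(k−2): e.g. cc·gg = ccgg.
Continuing: ccggccccggccggccccggccccgg · ccggccccggccggcc gives term 8.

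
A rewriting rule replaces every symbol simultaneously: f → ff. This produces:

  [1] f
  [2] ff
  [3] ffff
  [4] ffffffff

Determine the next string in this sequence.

ffffffffffffffff

Rewriting each symbol of ffffffff: f→ff, f→ff, f→ff, f→ff, f→ff, f→ff, f→ff, f→ff, which concatenates to ff ff ff ff ff ff ff ff.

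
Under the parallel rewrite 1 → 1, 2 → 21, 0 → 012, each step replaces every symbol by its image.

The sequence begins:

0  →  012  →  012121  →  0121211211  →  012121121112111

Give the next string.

Replace each of the 15 characters of 012121121112111 in place — 012 1 21 1 21 1 1 21 1 1 1 21 1 1 1 — and concatenate.

012121121112111121111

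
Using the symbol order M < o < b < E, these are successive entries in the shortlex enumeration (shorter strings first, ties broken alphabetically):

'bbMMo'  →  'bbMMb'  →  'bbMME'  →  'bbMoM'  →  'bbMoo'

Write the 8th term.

bbMbM

Continuing the enumeration 3 steps past bbMoo: bbMoo → bbMob → bbMoE → (answer).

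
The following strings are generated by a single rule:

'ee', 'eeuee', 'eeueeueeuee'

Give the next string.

s(k+1) = s(k)·u·s(k) — each term doubles the last with 'u' between the halves.
So the next term is two copies of eeueeueeuee with 'u' between the halves.

eeueeueeueeueeueeueeuee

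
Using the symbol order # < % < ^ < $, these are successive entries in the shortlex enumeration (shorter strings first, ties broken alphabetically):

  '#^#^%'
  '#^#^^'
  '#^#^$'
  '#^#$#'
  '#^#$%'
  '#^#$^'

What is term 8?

#^%##

Advancing 2 positions from #^#$^ through #^#$^ → #^#$$ reaches term 8.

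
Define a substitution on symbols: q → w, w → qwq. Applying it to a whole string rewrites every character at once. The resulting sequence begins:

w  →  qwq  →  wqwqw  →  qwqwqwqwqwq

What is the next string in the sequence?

Apply φ to qwqwqwqwqwq symbol by symbol: q→w, w→qwq, q→w, w→qwq, q→w, w→qwq, q→w, w→qwq, q→w, w→qwq, q→w; joined: w qwq w qwq w qwq w qwq w qwq w.

wqwqwqwqwqwqwqwqwqwqw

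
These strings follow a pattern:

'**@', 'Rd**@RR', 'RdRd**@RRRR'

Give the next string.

RdRdRd**@RRRRRR

Each term wraps the previous one in Rd on the left and RR on the right.
One more step from RdRd**@RRRR gives the answer.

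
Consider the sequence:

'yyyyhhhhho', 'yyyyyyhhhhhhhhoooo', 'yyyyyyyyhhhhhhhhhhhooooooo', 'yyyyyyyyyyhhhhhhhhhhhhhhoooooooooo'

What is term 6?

yyyyyyyyyyyyyyhhhhhhhhhhhhhhhhhhhhoooooooooooooooo

The n-th term is 2n+2 y's then 3n+2 h's then 3n-2 o's (n = 1, 2, …).
For term 6, n = 6, so the run lengths are 14, 20, 16.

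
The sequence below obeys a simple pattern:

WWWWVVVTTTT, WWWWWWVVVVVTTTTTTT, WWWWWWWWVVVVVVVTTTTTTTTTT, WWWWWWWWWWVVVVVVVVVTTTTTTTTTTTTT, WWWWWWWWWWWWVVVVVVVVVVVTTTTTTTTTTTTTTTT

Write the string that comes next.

WWWWWWWWWWWWWWVVVVVVVVVVVVVTTTTTTTTTTTTTTTTTTT

Term n consists of 2n W's, followed by 2n-1 V's, followed by 3n-2 T's, where the shown terms are n = 2, 3, 4, 5, 6.
At n = 7 the blocks have lengths 14, 13, 19.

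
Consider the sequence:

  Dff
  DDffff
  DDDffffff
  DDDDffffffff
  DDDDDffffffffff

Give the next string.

The n-th term is n D's then 2n f's (n = 1, 2, …).
For the next term, n = 6, so the run lengths are 6, 12.

DDDDDDffffffffffff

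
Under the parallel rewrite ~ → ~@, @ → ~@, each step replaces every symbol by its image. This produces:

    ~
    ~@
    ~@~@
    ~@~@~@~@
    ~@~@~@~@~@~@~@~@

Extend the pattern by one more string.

~@~@~@~@~@~@~@~@~@~@~@~@~@~@~@~@

φ(~@~@~@~@~@~@~@~@) expands symbol-by-symbol to ~@ ~@ ~@ ~@ ~@ ~@ ~@ ~@ ~@ ~@ ~@ ~@ ~@ ~@ ~@ ~@; joining the 16 pieces gives the next term.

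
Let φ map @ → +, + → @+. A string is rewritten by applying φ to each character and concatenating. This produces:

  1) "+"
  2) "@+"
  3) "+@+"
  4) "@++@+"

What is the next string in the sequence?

+@+@++@+

Apply φ to @++@+ symbol by symbol: @→+, +→@+, +→@+, @→+, +→@+; joined: + @+ @+ + @+.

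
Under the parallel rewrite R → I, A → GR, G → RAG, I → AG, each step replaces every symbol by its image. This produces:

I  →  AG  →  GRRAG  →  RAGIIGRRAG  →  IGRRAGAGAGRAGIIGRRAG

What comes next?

Replace each of the 20 characters of IGRRAGAGAGRAGIIGRRAG in place — AG RAG I I GR RAG GR RAG GR RAG I GR RAG AG AG RAG I I GR RAG — and concatenate.

AGRAGIIGRRAGGRRAGGRRAGIGRRAGAGAGRAGIIGRRAG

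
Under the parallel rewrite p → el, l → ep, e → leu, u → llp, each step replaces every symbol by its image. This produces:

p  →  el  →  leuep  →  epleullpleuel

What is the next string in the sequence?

leuelepleullpepepelepleullpleuep

Applying the rule to each of the 13 symbols of epleullpleuel gives the pieces leu el ep leu llp ep ep el ep leu llp leu ep, which concatenate to the answer.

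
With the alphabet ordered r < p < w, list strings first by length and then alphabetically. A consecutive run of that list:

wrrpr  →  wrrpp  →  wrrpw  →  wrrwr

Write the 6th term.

Advancing 2 positions from wrrwr through wrrwr → wrrwp reaches term 6.

wrrww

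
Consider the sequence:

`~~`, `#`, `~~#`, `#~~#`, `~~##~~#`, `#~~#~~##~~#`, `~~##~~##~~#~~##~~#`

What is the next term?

#~~#~~##~~#~~##~~##~~#~~##~~#

Each term (from the third on) is the two preceding terms concatenated in order: term 3 = ~~·# = ~~#.
Continuing: #~~#~~##~~# · ~~##~~##~~#~~##~~# gives term 8.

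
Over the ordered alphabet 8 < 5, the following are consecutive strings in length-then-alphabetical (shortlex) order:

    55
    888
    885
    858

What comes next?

The successor of 858 increments the rightmost position that isn't already 5 and resets every position after it to 8.

855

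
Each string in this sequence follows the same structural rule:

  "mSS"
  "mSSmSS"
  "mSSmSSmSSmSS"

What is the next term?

mSSmSSmSSmSSmSSmSSmSSmSS

Each string is two copies of the previous one concatenated.
So the next term is two copies of mSSmSSmSSmSS.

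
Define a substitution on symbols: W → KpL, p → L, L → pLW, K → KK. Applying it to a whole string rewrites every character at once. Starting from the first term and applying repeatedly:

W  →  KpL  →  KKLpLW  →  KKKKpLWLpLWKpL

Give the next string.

KKKKKKKKLpLWKpLpLWLpLWKpLKKLpLW

Replace each of the 14 characters of KKKKpLWLpLWKpL in place — KK KK KK KK L pLW KpL pLW L pLW KpL KK L pLW — and concatenate.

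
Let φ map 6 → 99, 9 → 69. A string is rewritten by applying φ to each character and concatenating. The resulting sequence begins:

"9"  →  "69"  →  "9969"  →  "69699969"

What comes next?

Apply φ to 69699969 symbol by symbol: 6→99, 9→69, 6→99, 9→69, 9→69, 9→69, 6→99, 9→69; joined: 99 69 99 69 69 69 99 69.

9969996969699969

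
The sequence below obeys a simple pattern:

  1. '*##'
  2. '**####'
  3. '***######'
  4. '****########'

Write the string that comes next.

*****##########

Each string has the form *^{n} #^{2n} (n = 1, 2, …).
Setting n = 5 gives 5, 10 characters in each block.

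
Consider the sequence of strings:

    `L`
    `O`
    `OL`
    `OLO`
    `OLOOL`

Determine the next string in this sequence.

This is a Fibonacci-style word recurrence s(k) = s(k−1)·s(k−2): e.g. O·L = OL.
So term 6 is OLOOL·OLO.

OLOOLOLO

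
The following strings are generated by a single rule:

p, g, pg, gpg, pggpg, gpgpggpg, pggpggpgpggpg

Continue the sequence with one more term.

gpgpggpgpggpggpgpggpg

Each term (from the third on) is the two preceding terms concatenated in order: term 3 = p·g = pg.
Continuing: gpgpggpg · pggpggpgpggpg gives term 8.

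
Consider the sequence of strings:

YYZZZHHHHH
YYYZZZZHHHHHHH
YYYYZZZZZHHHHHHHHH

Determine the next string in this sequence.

The n-th term is n-1 Y's then n Z's then 2n-1 H's, where the shown terms are n = 3, 4, 5.
Setting n = 6 gives 5, 6, 11 characters in each block.

YYYYYZZZZZZHHHHHHHHHHH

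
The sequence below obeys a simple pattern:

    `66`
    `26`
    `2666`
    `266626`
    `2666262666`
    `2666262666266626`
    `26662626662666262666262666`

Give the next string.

266626266626662626662626662666262666266626

This is a Fibonacci-style word recurrence s(k) = s(k−1)·s(k−2): e.g. 26·66 = 2666.
So term 8 is 26662626662666262666262666·2666262666266626.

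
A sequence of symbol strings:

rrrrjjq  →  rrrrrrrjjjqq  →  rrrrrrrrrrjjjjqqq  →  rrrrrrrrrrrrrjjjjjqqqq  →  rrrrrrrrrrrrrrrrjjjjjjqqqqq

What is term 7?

rrrrrrrrrrrrrrrrrrrrrrjjjjjjjjqqqqqqq

Each string has the form r^{3n+1} j^{n+1} q^{n} (n = 1, 2, …).
At n = 7 the blocks have lengths 22, 8, 7.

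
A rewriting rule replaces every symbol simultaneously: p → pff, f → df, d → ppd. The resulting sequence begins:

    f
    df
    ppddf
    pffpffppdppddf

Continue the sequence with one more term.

Applying the rule to each of the 14 symbols of pffpffppdppddf gives the pieces pff df df pff df df pff pff ppd pff pff ppd ppd df, which concatenate to the answer.

pffdfdfpffdfdfpffpffppdpffpffppdppddf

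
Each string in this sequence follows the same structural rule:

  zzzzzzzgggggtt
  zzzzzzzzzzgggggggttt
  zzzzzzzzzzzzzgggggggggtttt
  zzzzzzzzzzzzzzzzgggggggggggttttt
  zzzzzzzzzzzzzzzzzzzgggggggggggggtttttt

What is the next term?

Term n consists of 3n+1 z's, followed by 2n+1 g's, followed by n t's, where the shown terms are n = 2, 3, 4, 5, 6.
At n = 7 the blocks have lengths 22, 15, 7.

zzzzzzzzzzzzzzzzzzzzzzgggggggggggggggttttttt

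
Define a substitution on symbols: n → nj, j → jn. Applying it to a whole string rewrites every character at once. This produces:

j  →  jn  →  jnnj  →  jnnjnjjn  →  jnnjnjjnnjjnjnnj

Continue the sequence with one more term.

Rewriting the 16 symbols of jnnjnjjnnjjnjnnj one by one yields jn nj nj jn nj jn jn nj nj jn jn nj jn nj nj jn; concatenated:

jnnjnjjnnjjnjnnjnjjnjnnjjnnjnjjn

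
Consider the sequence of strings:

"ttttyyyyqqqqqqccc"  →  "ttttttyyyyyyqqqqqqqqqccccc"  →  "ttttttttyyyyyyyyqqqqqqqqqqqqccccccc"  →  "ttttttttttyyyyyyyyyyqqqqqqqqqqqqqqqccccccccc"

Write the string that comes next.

Reading off run lengths: t runs 4, 6, 8, 10; y runs 4, 6, 8, 10; q runs 6, 9, 12, 15; c runs 3, 5, 7, 9 — each is linear in n, where the shown terms are n = 2, 3, 4, 5.
At n = 6 the blocks have lengths 12, 12, 18, 11.

ttttttttttttyyyyyyyyyyyyqqqqqqqqqqqqqqqqqqccccccccccc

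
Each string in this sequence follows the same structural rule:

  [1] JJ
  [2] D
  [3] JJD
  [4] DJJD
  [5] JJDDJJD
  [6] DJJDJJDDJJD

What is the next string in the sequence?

JJDDJJDDJJDJJDDJJD

This is a Fibonacci-style word recurrence s(k) = s(k−2)·s(k−1): e.g. JJ·D = JJD.
So term 7 is JJDDJJD·DJJDJJDDJJD.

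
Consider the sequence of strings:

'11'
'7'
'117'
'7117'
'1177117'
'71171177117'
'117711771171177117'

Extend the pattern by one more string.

71171177117117711771171177117

This is a Fibonacci-style word recurrence s(k) = s(k−2)·s(k−1): e.g. 11·7 = 117.
Continuing: 71171177117 · 117711771171177117 gives term 8.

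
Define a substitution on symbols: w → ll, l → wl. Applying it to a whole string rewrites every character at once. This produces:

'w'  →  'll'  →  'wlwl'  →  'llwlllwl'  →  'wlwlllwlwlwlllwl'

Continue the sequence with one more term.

Rewriting the 16 symbols of wlwlllwlwlwlllwl one by one yields ll wl ll wl wl wl ll wl ll wl ll wl wl wl ll wl; concatenated:

llwlllwlwlwlllwlllwlllwlwlwlllwl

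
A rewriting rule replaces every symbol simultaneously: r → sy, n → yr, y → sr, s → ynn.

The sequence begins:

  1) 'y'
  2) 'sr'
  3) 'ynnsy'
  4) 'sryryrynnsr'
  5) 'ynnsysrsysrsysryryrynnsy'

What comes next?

Replace each of the 24 characters of ynnsysrsysrsysryryrynnsy in place — sr yr yr ynn sr ynn sy ynn sr ynn sy ynn sr ynn sy sr sy sr sy sr yr yr ynn sr — and concatenate.

sryryrynnsrynnsyynnsrynnsyynnsrynnsysrsysrsysryryrynnsr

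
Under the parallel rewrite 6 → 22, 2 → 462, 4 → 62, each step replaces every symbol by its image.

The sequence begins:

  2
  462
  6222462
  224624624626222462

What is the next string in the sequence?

462462622246262224626222462224624624626222462

φ(224624624626222462) expands symbol-by-symbol to 462 462 62 22 462 62 22 462 62 22 462 22 462 462 462 62 22 462; joining the 18 pieces gives the next term.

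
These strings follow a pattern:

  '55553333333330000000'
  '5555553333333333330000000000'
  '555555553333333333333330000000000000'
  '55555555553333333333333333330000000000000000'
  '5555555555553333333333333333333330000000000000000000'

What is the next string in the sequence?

Term n consists of 2n 5's, followed by 3n+3 3's, followed by 3n+1 0's, where the shown terms are n = 2, 3, 4, 5, 6.
At n = 7 the blocks have lengths 14, 24, 22.

555555555555553333333333333333333333330000000000000000000000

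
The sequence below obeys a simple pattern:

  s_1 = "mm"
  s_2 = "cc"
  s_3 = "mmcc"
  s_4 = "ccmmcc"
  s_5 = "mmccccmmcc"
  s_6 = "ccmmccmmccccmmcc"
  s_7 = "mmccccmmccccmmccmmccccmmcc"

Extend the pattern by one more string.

This is a Fibonacci-style word recurrence s(k) = s(k−2)·s(k−1): e.g. mm·cc = mmcc.
The next term joins ccmmccmmccccmmcc and mmccccmmccccmmccmmccccmmcc.

ccmmccmmccccmmccmmccccmmccccmmccmmccccmmcc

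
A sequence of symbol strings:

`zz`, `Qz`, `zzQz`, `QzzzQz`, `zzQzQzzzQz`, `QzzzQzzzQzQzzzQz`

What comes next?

zzQzQzzzQzQzzzQzzzQzQzzzQz

Each term (from the third on) is the two preceding terms concatenated in order: term 3 = zz·Qz = zzQz.
So term 7 is zzQzQzzzQz·QzzzQzzzQzQzzzQz.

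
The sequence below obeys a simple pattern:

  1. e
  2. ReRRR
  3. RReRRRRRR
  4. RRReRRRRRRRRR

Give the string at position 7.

RRRRRReRRRRRRRRRRRRRRRRRR

s(k+1) = R·s(k)·RRR, so each term gains R as a prefix and RRR as a suffix.
From RRReRRRRRRRRR, 3 further steps: RRReRRRRRRRRR → RRRReRRRRRRRRRRRR → RRRRReRRRRRRRRRRRRRRR → (answer).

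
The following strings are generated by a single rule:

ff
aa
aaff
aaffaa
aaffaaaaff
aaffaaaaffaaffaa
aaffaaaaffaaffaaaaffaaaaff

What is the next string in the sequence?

aaffaaaaffaaffaaaaffaaaaffaaffaaaaffaaffaa

Each term (from the third on) is the previous term followed by the one before it: term 3 = aa·ff = aaff.
Continuing: aaffaaaaffaaffaaaaffaaaaff · aaffaaaaffaaffaa gives term 8.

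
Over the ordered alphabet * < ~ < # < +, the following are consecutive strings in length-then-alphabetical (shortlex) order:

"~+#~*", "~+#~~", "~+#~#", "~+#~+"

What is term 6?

~+##~

Continuing the enumeration 2 steps past ~+#~+: ~+#~+ → ~+##* → (answer).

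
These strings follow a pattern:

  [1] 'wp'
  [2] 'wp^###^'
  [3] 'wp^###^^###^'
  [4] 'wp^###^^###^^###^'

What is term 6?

The strings grow by a fixed suffix ^###^ each time.
From wp^###^^###^^###^, 2 further steps: wp^###^^###^^###^ → wp^###^^###^^###^^###^ → (answer).

wp^###^^###^^###^^###^^###^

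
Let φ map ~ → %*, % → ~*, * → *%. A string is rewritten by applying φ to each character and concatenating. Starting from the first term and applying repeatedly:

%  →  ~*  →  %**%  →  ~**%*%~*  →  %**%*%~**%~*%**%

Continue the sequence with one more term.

Applying the rule to each of the 16 symbols of %**%*%~**%~*%**% gives the pieces ~* *% *% ~* *% ~* %* *% *% ~* %* *% ~* *% *% ~*, which concatenate to the answer.

~**%*%~**%~*%**%*%~*%**%~**%*%~*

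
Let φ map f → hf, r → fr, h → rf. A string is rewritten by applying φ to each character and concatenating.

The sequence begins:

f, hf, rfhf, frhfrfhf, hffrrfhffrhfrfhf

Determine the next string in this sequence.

Rewriting the 16 symbols of hffrrfhffrhfrfhf one by one yields rf hf hf fr fr hf rf hf hf fr rf hf fr hf rf hf; concatenated:

rfhfhffrfrhfrfhfhffrrfhffrhfrfhf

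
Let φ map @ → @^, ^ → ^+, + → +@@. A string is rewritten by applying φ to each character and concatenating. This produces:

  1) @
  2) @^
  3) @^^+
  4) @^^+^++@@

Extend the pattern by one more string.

@^^+^++@@^++@@+@@@^@^

Rewriting each symbol of @^^+^++@@: @→@^, ^→^+, ^→^+, +→+@@, ^→^+, +→+@@, +→+@@, @→@^, @→@^, which concatenates to @^ ^+ ^+ +@@ ^+ +@@ +@@ @^ @^.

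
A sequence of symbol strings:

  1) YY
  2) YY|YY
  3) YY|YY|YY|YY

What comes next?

Every step duplicates the string with '|' between the halves.
One more doubling of YY|YY|YY|YY gives the answer.

YY|YY|YY|YY|YY|YY|YY|YY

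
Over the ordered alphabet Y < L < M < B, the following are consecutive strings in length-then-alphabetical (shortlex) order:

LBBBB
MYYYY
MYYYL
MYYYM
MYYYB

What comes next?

MYYLY

The successor of MYYYB increments the rightmost position that isn't already B and resets every position after it to Y.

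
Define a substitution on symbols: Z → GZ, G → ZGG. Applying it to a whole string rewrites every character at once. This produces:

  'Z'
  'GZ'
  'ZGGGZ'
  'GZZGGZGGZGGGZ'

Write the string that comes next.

φ(GZZGGZGGZGGGZ) expands symbol-by-symbol to ZGG GZ GZ ZGG ZGG GZ ZGG ZGG GZ ZGG ZGG ZGG GZ; joining the 13 pieces gives the next term.

ZGGGZGZZGGZGGGZZGGZGGGZZGGZGGZGGGZ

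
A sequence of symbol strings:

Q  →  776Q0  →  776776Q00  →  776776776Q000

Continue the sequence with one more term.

Each term wraps the previous one in 776 on the left and 0 on the right.
So the next term is 776·776776776Q000·0.

776776776776Q0000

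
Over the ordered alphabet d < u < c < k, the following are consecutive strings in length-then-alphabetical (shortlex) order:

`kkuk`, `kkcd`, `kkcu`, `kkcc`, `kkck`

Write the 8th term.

kkkc

Advancing 3 positions from kkck through kkck → kkkd → kkku reaches term 8.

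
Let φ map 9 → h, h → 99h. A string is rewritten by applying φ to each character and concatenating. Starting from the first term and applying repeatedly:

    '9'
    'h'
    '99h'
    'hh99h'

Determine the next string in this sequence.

Apply φ to hh99h symbol by symbol: h→99h, h→99h, 9→h, 9→h, h→99h; joined: 99h 99h h h 99h.

99h99hhh99h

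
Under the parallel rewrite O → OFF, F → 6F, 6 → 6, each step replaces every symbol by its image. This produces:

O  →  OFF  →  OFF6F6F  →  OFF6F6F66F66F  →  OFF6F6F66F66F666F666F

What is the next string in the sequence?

Applying the rule to each of the 21 symbols of OFF6F6F66F66F666F666F gives the pieces OFF 6F 6F 6 6F 6 6F 6 6 6F 6 6 6F 6 6 6 6F 6 6 6 6F, which concatenate to the answer.

OFF6F6F66F66F666F666F6666F6666F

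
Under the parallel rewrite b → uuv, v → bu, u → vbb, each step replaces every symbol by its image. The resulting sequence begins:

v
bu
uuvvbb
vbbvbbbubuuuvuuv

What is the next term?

Rewriting the 16 symbols of vbbvbbbubuuuvuuv one by one yields bu uuv uuv bu uuv uuv uuv vbb uuv vbb vbb vbb bu vbb vbb bu; concatenated:

buuuvuuvbuuuvuuvuuvvbbuuvvbbvbbvbbbuvbbvbbbu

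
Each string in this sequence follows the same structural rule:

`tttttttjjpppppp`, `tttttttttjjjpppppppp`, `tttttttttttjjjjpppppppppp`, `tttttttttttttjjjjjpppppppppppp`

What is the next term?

Term n consists of 2n+1 t's, followed by n-1 j's, followed by 2n p's, where the shown terms are n = 3, 4, 5, 6.
At n = 7 the blocks have lengths 15, 6, 14.

tttttttttttttttjjjjjjpppppppppppppp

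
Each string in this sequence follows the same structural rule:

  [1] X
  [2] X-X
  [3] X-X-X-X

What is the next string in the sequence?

Every step duplicates the string with '-' between the halves.
Doubling X-X-X-X with '-' between the halves:

X-X-X-X-X-X-X-X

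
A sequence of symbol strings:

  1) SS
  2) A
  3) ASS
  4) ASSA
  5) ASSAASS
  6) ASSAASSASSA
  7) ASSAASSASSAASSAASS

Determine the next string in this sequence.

Each term (from the third on) is the previous term followed by the one before it: term 3 = A·SS = ASS.
Continuing: ASSAASSASSAASSAASS · ASSAASSASSA gives term 8.

ASSAASSASSAASSAASSASSAASSASSA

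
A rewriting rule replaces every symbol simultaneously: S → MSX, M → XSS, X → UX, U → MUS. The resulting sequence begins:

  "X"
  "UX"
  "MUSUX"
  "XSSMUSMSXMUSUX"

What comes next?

UXMSXMSXXSSMUSMSXXSSMSXUXXSSMUSMSXMUSUX

Applying the rule to each of the 14 symbols of XSSMUSMSXMUSUX gives the pieces UX MSX MSX XSS MUS MSX XSS MSX UX XSS MUS MSX MUS UX, which concatenate to the answer.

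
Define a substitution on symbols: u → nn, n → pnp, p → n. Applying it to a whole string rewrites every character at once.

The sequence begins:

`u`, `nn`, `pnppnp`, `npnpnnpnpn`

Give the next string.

pnpnpnpnpnppnpnpnpnpnp

Rewriting each symbol of npnpnnpnpn: n→pnp, p→n, n→pnp, p→n, n→pnp, n→pnp, p→n, n→pnp, p→n, n→pnp, which concatenates to pnp n pnp n pnp pnp n pnp n pnp.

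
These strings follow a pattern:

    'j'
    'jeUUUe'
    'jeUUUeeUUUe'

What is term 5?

Every step adds eUUUe to the end: s(k+1) = s(k)·eUUUe.
From jeUUUeeUUUe, 2 further steps: jeUUUeeUUUe → jeUUUeeUUUeeUUUe → (answer).

jeUUUeeUUUeeUUUeeUUUe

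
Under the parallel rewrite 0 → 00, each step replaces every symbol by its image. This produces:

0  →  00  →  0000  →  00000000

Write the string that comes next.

Rewriting each symbol of 00000000: 0→00, 0→00, 0→00, 0→00, 0→00, 0→00, 0→00, 0→00, which concatenates to 00 00 00 00 00 00 00 00.

0000000000000000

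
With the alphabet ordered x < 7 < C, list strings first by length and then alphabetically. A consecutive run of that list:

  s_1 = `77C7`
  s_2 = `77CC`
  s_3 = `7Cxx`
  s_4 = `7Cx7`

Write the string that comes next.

Treat 7Cx7 as a base-3 numeral over the given alphabet and add one, carrying through any trailing C's.

7CxC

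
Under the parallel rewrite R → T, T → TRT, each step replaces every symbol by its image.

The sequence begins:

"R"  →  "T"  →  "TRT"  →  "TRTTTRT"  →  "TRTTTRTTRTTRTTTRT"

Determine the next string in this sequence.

Rewriting the 17 symbols of TRTTTRTTRTTRTTTRT one by one yields TRT T TRT TRT TRT T TRT TRT T TRT TRT T TRT TRT TRT T TRT; concatenated:

TRTTTRTTRTTRTTTRTTRTTTRTTRTTTRTTRTTRTTTRT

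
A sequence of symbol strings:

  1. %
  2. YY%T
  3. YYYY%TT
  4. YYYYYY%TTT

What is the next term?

YYYYYYYY%TTTT

Every step adds YY to the front and T to the end of the previous string.
One more step from YYYYYY%TTT gives the answer.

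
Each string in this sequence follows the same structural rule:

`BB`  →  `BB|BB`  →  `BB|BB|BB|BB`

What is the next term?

s(k+1) = s(k)·|·s(k) — each term doubles the last with '|' between the halves.
Doubling BB|BB|BB|BB with '|' between the halves:

BB|BB|BB|BB|BB|BB|BB|BB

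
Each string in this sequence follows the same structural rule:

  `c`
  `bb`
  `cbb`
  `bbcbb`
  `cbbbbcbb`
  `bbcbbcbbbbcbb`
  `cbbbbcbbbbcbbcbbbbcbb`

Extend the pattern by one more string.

bbcbbcbbbbcbbcbbbbcbbbbcbbcbbbbcbb

From term 3 onward, concatenate the second-to-last term with the last: c·bb = cbb, bb·cbb = bbcbb, …
So term 8 is bbcbbcbbbbcbb·cbbbbcbbbbcbbcbbbbcbb.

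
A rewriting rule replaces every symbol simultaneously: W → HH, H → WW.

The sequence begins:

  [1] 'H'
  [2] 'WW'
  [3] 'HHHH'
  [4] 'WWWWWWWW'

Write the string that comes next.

Apply φ to WWWWWWWW symbol by symbol: W→HH, W→HH, W→HH, W→HH, W→HH, W→HH, W→HH, W→HH; joined: HH HH HH HH HH HH HH HH.

HHHHHHHHHHHHHHHH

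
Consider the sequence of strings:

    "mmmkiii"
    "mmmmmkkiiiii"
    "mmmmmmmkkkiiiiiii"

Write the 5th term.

The n-th term is 2n+1 m's then n k's then 2n+1 i's (n = 1, 2, …).
For term 5, n = 5, so the run lengths are 11, 5, 11.

mmmmmmmmmmmkkkkkiiiiiiiiiii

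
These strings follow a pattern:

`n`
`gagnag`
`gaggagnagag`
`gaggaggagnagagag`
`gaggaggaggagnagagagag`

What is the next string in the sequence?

Each term wraps the previous one in gag on the left and ag on the right.
One more step from gaggaggaggagnagagagag gives the answer.

gaggaggaggaggagnagagagagag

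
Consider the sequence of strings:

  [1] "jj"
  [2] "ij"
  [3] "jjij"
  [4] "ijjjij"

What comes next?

jjijijjjij

This is a Fibonacci-style word recurrence s(k) = s(k−2)·s(k−1): e.g. jj·ij = jjij.
Continuing: jjij · ijjjij gives term 5.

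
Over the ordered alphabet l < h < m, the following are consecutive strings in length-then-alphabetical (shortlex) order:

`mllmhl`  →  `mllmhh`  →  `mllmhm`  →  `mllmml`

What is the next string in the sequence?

mllmmh

Treat mllmml as a base-3 numeral over the given alphabet and add one, carrying through any trailing m's.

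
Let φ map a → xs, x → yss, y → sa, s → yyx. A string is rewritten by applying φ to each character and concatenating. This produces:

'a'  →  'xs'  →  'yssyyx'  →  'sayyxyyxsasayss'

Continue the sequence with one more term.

Rewriting the 15 symbols of sayyxyyxsasayss one by one yields yyx xs sa sa yss sa sa yss yyx xs yyx xs sa yyx yyx; concatenated:

yyxxssasaysssasayssyyxxsyyxxssayyxyyx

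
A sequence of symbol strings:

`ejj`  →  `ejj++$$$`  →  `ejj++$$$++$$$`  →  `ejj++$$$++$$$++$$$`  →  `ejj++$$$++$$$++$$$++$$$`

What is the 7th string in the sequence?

ejj++$$$++$$$++$$$++$$$++$$$++$$$

The strings grow by a fixed suffix ++$$$ each time.
From ejj++$$$++$$$++$$$++$$$, 2 further steps: ejj++$$$++$$$++$$$++$$$ → ejj++$$$++$$$++$$$++$$$++$$$ → (answer).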